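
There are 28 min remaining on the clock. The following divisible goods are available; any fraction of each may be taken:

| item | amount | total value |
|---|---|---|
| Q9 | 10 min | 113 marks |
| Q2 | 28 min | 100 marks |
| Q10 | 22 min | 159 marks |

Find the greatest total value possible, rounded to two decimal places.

Take in order of value per unit:
- Q9 (113/10 per unit): all 10 → value 113, running total 113.00
- Q10 (159/22 per unit): 18 of 22 → value 18×159/22 = 130.0909, running total 243.09
Total 243.09.

243.09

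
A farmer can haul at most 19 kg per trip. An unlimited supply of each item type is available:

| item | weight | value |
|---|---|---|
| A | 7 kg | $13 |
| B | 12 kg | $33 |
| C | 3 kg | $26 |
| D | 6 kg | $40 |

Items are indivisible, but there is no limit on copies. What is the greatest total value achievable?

$156

Best value-per-unit is C at 26/3, and filling with it alone uses weight 6×3=18. No mix of the others beats 6×26 = 156.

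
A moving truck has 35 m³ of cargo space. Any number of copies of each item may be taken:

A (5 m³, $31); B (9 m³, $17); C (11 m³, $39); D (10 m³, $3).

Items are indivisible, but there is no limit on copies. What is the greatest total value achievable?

$217

Best value-per-unit is A at 31/5, and filling with it alone uses volume 7×5=35. No mix of the others beats 7×31 = 217.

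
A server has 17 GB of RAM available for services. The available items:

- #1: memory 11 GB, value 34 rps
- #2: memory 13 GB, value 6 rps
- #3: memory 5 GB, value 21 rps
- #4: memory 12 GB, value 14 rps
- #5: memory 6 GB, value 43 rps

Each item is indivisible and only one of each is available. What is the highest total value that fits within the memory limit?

77 rps

Check high-value combinations within 17 GB:
- #1+#5: memory 11+6=17, value 34+43=77
- #3+#5: memory 5+6=11, value 21+43=64
- #1+#3: memory 11+5=16, value 34+21=55
- #5: memory 6, value 43
Best: 77 rps.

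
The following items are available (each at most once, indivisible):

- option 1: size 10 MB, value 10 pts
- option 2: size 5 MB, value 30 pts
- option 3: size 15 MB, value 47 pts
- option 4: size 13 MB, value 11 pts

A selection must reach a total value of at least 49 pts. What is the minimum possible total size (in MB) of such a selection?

Subsets with value ≥ 49, sorted by total size:
- option 2+option 3: size 20, value 77
- option 1+option 3: size 25, value 57
- option 3+option 4: size 28, value 58
Minimum size: 20 MB.

20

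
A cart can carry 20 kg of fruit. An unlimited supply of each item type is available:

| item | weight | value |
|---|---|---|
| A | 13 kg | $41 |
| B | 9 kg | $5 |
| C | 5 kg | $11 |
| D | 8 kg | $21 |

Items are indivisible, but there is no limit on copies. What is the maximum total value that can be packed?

$52

Best value-per-unit is A at 41/13; filling with it alone gives 1×41 = 41.
Optimal mix: 1×A + 1×C → weight 18, value 52.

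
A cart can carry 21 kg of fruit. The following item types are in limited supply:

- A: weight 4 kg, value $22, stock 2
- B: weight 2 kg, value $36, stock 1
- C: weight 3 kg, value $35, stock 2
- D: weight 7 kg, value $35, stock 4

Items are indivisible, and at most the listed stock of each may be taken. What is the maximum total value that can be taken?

$163

Top feasible selections:
- 1×A + 1×B + 2×C + 1×D: weight 19, value 163
- 2×A + 1×B + 2×C: weight 16, value 150
- 2×A + 1×B + 1×C + 1×D: weight 20, value 150
Best: $163.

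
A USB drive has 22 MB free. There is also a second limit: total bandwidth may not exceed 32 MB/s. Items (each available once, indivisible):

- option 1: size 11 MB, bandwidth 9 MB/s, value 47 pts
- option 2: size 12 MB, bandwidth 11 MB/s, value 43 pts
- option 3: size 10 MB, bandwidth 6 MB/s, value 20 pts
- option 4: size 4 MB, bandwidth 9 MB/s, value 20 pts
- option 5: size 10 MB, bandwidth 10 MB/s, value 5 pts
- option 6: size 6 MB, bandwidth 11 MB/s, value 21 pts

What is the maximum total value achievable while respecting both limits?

88 pts

Feasible sets respecting both limits:
- option 1+option 4+option 6: size 21, bandwidth 29, value 88
- option 2+option 4+option 6: size 22, bandwidth 31, value 84
- option 1+option 6: size 17, bandwidth 20, value 68
- option 1+option 3: size 21, bandwidth 15, value 67
Best: 88 pts.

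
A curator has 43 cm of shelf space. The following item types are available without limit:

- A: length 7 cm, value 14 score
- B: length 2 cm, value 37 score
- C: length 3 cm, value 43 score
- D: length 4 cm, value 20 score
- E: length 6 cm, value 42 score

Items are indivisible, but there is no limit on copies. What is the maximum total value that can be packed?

783 score

Best value-per-unit is B at 37/2; filling with it alone gives 21×37 = 777.
Optimal mix: 20×B + 1×C → length 43, value 783.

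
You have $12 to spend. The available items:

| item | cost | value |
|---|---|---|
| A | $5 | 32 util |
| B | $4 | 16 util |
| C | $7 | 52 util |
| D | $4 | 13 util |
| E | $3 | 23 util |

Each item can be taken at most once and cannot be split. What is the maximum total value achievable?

Check high-value combinations within $12:
- A+C: cost 5+7=12, value 32+52=84
- C+E: cost 7+3=10, value 52+23=75
- A+B+E: cost 5+4+3=12, value 32+16+23=71
Best: 84 util.

84 util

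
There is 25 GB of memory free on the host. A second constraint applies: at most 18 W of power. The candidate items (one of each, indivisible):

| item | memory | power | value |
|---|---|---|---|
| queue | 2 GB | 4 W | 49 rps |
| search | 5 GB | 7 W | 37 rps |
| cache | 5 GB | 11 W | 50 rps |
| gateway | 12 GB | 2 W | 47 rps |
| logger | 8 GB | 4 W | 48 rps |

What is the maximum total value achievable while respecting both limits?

146 rps

Feasible sets respecting both limits:
- queue+cache+gateway: memory 19, power 17, value 146
- cache+gateway+logger: memory 25, power 17, value 145
- queue+gateway+logger: memory 22, power 10, value 144
- queue+search+logger: memory 15, power 15, value 134
Best: 146 rps.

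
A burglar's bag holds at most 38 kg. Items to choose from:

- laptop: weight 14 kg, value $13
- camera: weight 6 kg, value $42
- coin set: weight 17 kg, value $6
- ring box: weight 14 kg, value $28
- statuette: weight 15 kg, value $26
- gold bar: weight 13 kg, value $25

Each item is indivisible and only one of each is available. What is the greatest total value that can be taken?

$96

Check high-value combinations within 38 kg:
- camera+ring box+statuette: weight 6+14+15=35, value 42+28+26=96
- camera+ring box+gold bar: weight 6+14+13=33, value 42+28+25=95
- camera+statuette+gold bar: weight 6+15+13=34, value 42+26+25=93
- laptop+camera+ring box: weight 14+6+14=34, value 13+42+28=83
Best: $96.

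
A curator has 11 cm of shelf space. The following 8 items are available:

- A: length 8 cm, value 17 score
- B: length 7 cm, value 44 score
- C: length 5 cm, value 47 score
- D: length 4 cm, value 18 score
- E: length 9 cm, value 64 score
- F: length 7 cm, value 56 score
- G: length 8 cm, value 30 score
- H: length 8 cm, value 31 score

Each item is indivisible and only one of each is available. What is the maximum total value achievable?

74 score

Check high-value combinations within 11 cm:
- D+F: length 4+7=11, value 18+56=74
- C+D: length 5+4=9, value 47+18=65
- E: length 9, value 64
Best: 74 score.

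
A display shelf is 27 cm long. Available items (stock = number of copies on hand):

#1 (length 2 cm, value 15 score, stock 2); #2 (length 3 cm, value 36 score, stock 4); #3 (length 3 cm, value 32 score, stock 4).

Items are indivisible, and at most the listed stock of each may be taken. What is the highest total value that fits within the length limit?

Best selections within length 27 and stock limits:
- 1×#1 + 4×#2 + 4×#3: length 26, value 287
- 4×#2 + 4×#3: length 24, value 272
- 2×#1 + 4×#2 + 3×#3: length 25, value 270
- 2×#1 + 3×#2 + 4×#3: length 25, value 266
Best: 287 score.

287 score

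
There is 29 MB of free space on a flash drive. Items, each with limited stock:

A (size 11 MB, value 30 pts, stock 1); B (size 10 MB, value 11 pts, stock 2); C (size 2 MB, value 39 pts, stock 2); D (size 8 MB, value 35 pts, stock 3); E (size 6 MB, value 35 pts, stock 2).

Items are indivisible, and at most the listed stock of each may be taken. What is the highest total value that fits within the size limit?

183 pts

Best selections within size 29 and stock limits:
- 2×C + 1×D + 2×E: size 24, value 183
- 2×C + 2×D + 1×E: size 26, value 183
- 2×C + 3×D: size 28, value 183
- 1×A + 2×C + 2×E: size 27, value 178
Best: 183 pts.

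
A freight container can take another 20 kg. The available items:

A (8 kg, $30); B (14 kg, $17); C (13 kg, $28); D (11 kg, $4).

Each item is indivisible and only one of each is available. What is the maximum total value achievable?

$34

Check high-value combinations within 20 kg:
- A+D: weight 8+11=19, value 30+4=34
- A: weight 8, value 30
- C: weight 13, value 28
- B: weight 14, value 17
Best: $34.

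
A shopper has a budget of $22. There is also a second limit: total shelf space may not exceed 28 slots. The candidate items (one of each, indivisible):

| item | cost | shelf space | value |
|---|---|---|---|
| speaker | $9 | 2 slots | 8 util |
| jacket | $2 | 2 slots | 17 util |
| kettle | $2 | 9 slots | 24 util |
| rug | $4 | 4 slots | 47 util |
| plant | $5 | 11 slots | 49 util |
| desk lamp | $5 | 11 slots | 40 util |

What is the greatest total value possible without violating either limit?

Feasible sets respecting both limits:
- jacket+rug+plant+desk lamp: cost 16, shelf space 28, value 153
- speaker+jacket+kettle+rug+plant: cost 22, shelf space 28, value 145
- jacket+kettle+rug+plant: cost 13, shelf space 26, value 137
- speaker+jacket+kettle+rug+desk lamp: cost 22, shelf space 28, value 136
Best: 153 util.

153 util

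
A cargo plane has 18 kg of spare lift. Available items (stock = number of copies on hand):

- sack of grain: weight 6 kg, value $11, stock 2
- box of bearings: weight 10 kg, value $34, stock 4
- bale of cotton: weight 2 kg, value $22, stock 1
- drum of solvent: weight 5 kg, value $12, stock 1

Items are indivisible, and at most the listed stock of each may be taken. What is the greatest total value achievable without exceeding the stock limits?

$68

Top feasible selections:
- 1×box of bearings + 1×bale of cotton + 1×drum of solvent: weight 17, value 68
- 1×sack of grain + 1×box of bearings + 1×bale of cotton: weight 18, value 67
- 1×box of bearings + 1×bale of cotton: weight 12, value 56
Best: $68.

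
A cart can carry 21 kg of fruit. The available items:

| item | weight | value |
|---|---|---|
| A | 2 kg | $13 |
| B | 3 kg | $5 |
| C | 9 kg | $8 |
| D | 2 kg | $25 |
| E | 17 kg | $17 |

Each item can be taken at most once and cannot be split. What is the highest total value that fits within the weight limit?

Check high-value combinations within 21 kg:
- A+D+E: weight 2+2+17=21, value 13+25+17=55
- A+B+C+D: weight 2+3+9+2=16, value 13+5+8+25=51
- A+C+D: weight 2+9+2=13, value 13+8+25=46
Best: $55.

$55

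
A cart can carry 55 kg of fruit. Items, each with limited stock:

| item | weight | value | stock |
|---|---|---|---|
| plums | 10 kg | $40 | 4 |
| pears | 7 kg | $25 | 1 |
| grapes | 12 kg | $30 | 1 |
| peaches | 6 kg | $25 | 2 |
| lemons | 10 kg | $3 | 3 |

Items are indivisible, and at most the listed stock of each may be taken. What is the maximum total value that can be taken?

$210

Top feasible selections:
- 4×plums + 2×peaches: weight 52, value 210
- 4×plums + 1×pears + 1×peaches: weight 53, value 210
Best: $210.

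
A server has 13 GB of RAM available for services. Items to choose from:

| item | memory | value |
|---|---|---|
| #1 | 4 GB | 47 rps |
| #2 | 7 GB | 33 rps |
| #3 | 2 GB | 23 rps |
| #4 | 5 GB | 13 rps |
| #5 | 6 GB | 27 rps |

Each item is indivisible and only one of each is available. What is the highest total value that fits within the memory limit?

103 rps

Check high-value combinations within 13 GB:
- #1+#2+#3: memory 4+7+2=13, value 47+33+23=103
- #1+#3+#5: memory 4+2+6=12, value 47+23+27=97
- #1+#3+#4: memory 4+2+5=11, value 47+23+13=83
Best: 103 rps.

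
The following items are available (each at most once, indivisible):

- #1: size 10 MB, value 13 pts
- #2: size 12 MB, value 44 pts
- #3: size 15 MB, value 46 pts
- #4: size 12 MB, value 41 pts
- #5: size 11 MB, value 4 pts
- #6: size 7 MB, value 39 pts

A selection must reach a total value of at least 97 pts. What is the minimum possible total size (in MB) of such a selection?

31

Subsets with value ≥ 97, sorted by total size:
- #2+#4+#6: size 31, value 124
- #1+#3+#6: size 32, value 98
Minimum size: 31 MB.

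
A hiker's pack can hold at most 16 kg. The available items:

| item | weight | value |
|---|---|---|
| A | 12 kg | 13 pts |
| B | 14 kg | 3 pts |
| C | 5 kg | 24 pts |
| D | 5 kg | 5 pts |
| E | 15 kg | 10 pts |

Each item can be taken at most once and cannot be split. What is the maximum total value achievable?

This is a 0/1 knapsack; check combinations near the capacity.
- C+D: weight 5+5=10, value 24+5=29
- C: weight 5, value 24
- A: weight 12, value 13
- E: weight 15, value 10
Best: 29 pts.

29 pts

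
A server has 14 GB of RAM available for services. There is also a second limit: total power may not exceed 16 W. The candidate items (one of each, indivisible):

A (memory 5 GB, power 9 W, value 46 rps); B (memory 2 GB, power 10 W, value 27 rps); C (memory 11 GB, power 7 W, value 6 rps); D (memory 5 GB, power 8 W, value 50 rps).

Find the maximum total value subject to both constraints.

Feasible sets respecting both limits:
- D: memory 5, power 8, value 50
- A: memory 5, power 9, value 46
- B: memory 2, power 10, value 27
- C: memory 11, power 7, value 6
Best: 50 rps.

50 rps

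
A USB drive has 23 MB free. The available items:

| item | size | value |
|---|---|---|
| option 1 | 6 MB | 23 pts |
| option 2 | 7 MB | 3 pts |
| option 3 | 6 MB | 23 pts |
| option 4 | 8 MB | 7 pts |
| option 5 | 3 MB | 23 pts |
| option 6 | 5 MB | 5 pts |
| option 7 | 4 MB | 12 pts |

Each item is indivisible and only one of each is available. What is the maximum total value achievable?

81 pts

Check high-value combinations within 23 MB:
- option 1+option 3+option 5+option 7: size 6+6+3+4=19, value 23+23+23+12=81
- option 1+option 3+option 4+option 5: size 6+6+8+3=23, value 23+23+7+23=76
- option 1+option 3+option 5+option 6: size 6+6+3+5=20, value 23+23+23+5=74
- option 1+option 2+option 3+option 5: size 6+7+6+3=22, value 23+3+23+23=72
Best: 81 pts.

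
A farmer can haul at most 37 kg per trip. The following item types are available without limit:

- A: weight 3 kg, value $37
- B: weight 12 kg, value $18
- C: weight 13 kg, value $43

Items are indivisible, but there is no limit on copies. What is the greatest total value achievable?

Best value-per-unit is A at 37/3, and filling with it alone uses weight 12×3=36. No mix of the others beats 12×37 = 444.

$444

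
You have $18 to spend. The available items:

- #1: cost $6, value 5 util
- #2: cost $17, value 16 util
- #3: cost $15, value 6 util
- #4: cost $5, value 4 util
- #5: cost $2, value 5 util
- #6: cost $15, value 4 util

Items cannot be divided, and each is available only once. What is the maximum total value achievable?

16 util

This is a 0/1 knapsack; check combinations near the capacity.
- #2: cost 17, value 16
- #1+#4+#5: cost 6+5+2=13, value 5+4+5=14
- #3+#5: cost 15+2=17, value 6+5=11
- #1+#5: cost 6+2=8, value 5+5=10
Best: 16 util.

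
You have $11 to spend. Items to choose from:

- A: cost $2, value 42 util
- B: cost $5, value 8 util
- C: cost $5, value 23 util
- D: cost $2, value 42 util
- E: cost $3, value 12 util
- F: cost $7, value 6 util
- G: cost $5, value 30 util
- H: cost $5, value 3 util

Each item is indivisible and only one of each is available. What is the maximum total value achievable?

This is a 0/1 knapsack; check combinations near the capacity.
- A+D+G: cost 2+2+5=9, value 42+42+30=114
- A+C+D: cost 2+5+2=9, value 42+23+42=107
- A+D+E: cost 2+2+3=7, value 42+42+12=96
- A+B+D: cost 2+5+2=9, value 42+8+42=92
Best: 114 util.

114 util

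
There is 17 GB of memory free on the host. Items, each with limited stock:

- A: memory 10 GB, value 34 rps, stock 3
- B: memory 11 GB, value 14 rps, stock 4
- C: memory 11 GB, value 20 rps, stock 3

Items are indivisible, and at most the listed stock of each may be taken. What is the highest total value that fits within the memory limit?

Top feasible selections:
- 1×A: memory 10, value 34
- 1×C: memory 11, value 20
- 1×B: memory 11, value 14
Best: 34 rps.

34 rps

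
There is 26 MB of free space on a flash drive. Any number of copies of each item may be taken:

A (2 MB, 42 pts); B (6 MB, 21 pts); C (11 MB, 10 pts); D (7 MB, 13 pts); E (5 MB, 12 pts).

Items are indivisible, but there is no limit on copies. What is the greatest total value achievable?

546 pts

Best value-per-unit is A at 42/2, and filling with it alone uses size 13×2=26. No mix of the others beats 13×42 = 546.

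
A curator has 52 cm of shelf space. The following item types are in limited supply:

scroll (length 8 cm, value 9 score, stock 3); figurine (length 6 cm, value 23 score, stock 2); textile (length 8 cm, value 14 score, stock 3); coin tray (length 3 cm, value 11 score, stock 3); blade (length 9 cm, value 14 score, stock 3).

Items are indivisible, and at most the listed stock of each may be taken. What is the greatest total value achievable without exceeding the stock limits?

Top feasible selections:
- 2×figurine + 3×textile + 2×coin tray + 1×blade: length 51, value 124
- 2×figurine + 2×textile + 2×coin tray + 2×blade: length 52, value 124
- 2×figurine + 3×textile + 3×coin tray: length 45, value 121
Best: 124 score.

124 score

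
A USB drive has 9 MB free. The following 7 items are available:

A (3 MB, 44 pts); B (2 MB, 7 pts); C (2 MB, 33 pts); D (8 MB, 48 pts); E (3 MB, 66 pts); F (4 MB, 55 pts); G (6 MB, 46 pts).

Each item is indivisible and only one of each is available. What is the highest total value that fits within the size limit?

Check high-value combinations within 9 MB:
- C+E+F: size 2+3+4=9, value 33+66+55=154
- A+C+E: size 3+2+3=8, value 44+33+66=143
- A+C+F: size 3+2+4=9, value 44+33+55=132
- B+E+F: size 2+3+4=9, value 7+66+55=128
- E+F: size 3+4=7, value 66+55=121
Best: 154 pts.

154 pts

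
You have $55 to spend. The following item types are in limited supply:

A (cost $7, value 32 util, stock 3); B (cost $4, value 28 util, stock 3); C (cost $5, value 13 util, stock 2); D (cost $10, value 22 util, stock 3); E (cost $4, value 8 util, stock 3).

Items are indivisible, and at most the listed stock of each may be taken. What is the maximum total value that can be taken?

Best selections within cost 55 and stock limits:
- 3×A + 3×B + 2×C + 3×E: cost 55, value 230
- 3×A + 3×B + 2×C + 1×D: cost 53, value 228
- 3×A + 3×B + 1×D + 3×E: cost 55, value 226
Best: 230 util.

230 util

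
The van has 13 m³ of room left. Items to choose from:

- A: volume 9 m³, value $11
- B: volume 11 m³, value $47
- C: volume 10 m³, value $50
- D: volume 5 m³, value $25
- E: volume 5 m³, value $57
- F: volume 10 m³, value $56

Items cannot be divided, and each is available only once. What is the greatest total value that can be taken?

Check high-value combinations within 13 m³:
- D+E: volume 5+5=10, value 25+57=82
- E: volume 5, value 57
- F: volume 10, value 56
Best: $82.

$82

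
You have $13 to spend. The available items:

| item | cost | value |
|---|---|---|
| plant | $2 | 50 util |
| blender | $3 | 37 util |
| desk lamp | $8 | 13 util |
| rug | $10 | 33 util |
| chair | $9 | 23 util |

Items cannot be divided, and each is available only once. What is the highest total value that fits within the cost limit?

100 util

Check high-value combinations within $13:
- plant+blender+desk lamp: cost 2+3+8=13, value 50+37+13=100
- plant+blender: cost 2+3=5, value 50+37=87
- plant+rug: cost 2+10=12, value 50+33=83
- plant+chair: cost 2+9=11, value 50+23=73
- blender+rug: cost 3+10=13, value 37+33=70
Best: 100 util.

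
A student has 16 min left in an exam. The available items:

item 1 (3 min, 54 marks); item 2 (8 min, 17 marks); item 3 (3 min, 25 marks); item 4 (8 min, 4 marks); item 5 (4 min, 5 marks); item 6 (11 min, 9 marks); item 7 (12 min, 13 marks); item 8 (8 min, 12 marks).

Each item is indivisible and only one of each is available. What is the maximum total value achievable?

96 marks

Check high-value combinations within 16 min:
- item 1+item 2+item 3: time 3+8+3=14, value 54+17+25=96
- item 1+item 3+item 8: time 3+3+8=14, value 54+25+12=91
- item 1+item 3+item 5: time 3+3+4=10, value 54+25+5=84
- item 1+item 3+item 4: time 3+3+8=14, value 54+25+4=83
- item 1+item 3: time 3+3=6, value 54+25=79
Best: 96 marks.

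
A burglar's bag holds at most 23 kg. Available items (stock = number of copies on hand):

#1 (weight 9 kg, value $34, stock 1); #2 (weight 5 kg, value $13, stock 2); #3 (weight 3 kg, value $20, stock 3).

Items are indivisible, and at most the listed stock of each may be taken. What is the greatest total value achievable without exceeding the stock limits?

Top feasible selections:
- 1×#1 + 1×#2 + 3×#3: weight 23, value 107
- 1×#1 + 3×#3: weight 18, value 94
Best: $107.

$107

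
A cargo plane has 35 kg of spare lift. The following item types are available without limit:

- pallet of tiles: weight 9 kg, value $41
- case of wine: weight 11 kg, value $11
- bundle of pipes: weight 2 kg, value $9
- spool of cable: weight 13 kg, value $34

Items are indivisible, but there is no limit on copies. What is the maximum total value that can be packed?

Best value-per-unit is pallet of tiles at 41/9; filling with it alone gives 3×41 = 123.
Optimal mix: 3×pallet of tiles + 4×bundle of pipes → weight 35, value 159.

$159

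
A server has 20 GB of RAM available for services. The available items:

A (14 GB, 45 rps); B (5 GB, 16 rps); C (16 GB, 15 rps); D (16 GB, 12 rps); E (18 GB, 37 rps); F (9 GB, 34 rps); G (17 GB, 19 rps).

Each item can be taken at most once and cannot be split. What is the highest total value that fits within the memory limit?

61 rps

Check high-value combinations within 20 GB:
- A+B: memory 14+5=19, value 45+16=61
- B+F: memory 5+9=14, value 16+34=50
- A: memory 14, value 45
- E: memory 18, value 37
Best: 61 rps.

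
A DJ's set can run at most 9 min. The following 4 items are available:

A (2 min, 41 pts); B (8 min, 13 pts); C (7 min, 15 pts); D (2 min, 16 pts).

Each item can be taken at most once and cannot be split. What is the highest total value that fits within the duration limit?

57 pts

Check high-value combinations within 9 min:
- A+D: duration 2+2=4, value 41+16=57
- A+C: duration 2+7=9, value 41+15=56
- A: duration 2, value 41
- C+D: duration 7+2=9, value 15+16=31
- D: duration 2, value 16
Best: 57 pts.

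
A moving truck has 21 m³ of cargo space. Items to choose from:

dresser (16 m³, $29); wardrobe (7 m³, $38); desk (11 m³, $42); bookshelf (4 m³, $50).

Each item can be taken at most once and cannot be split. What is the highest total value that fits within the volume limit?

This is a 0/1 knapsack; check combinations near the capacity.
- desk+bookshelf: volume 11+4=15, value 42+50=92
- wardrobe+bookshelf: volume 7+4=11, value 38+50=88
- wardrobe+desk: volume 7+11=18, value 38+42=80
- dresser+bookshelf: volume 16+4=20, value 29+50=79
Best: $92.

$92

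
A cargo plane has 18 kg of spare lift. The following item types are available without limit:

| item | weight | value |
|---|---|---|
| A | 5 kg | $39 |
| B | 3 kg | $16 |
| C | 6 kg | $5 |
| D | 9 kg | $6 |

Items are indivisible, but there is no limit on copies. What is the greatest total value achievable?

$133

Best value-per-unit is A at 39/5; filling with it alone gives 3×39 = 117.
Optimal mix: 3×A + 1×B → weight 18, value 133.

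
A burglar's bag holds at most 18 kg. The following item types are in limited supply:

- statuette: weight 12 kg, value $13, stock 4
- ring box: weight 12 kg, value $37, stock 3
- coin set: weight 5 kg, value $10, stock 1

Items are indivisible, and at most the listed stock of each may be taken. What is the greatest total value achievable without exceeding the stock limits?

Best selections within weight 18 and stock limits:
- 1×ring box + 1×coin set: weight 17, value 47
- 1×ring box: weight 12, value 37
Best: $47.

$47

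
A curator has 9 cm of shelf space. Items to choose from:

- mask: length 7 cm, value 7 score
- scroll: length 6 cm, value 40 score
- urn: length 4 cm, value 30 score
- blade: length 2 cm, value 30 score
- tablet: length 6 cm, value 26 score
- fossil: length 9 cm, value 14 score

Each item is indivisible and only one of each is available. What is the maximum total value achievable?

70 score

Check high-value combinations within 9 cm:
- scroll+blade: length 6+2=8, value 40+30=70
- urn+blade: length 4+2=6, value 30+30=60
- blade+tablet: length 2+6=8, value 30+26=56
- scroll: length 6, value 40
- mask+blade: length 7+2=9, value 7+30=37
Best: 70 score.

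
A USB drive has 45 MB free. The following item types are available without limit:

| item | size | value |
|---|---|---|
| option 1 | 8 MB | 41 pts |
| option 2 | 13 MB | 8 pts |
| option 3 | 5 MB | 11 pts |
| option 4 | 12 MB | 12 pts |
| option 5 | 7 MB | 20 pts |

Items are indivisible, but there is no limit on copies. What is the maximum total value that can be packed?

Best value-per-unit is option 1 at 41/8; filling with it alone gives 5×41 = 205.
Optimal mix: 5×option 1 + 1×option 3 → size 45, value 216.

216 pts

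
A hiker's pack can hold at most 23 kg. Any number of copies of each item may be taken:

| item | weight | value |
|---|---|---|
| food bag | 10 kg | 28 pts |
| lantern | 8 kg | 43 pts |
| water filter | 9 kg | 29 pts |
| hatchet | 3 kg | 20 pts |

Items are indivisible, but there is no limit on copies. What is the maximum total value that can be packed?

Best value-per-unit is hatchet at 20/3; filling with it alone gives 7×20 = 140.
Optimal mix: 1×lantern + 5×hatchet → weight 23, value 143.

143 pts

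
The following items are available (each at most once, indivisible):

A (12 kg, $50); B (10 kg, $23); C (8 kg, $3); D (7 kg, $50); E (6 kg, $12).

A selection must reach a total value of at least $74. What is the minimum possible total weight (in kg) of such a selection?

Subsets with value ≥ 74, sorted by total weight:
- A+D: weight 19, value 100
- B+D+E: weight 23, value 85
- A+D+E: weight 25, value 112
- B+C+D: weight 25, value 76
Minimum weight: 19 kg.

19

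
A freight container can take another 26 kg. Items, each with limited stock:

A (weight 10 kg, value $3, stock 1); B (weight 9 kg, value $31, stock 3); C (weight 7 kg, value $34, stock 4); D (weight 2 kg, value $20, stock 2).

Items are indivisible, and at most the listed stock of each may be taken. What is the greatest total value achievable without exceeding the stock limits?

Top feasible selections:
- 3×C + 2×D: weight 25, value 142
- 3×C + 1×D: weight 23, value 122
- 1×B + 2×C + 1×D: weight 25, value 119
Best: $142.

$142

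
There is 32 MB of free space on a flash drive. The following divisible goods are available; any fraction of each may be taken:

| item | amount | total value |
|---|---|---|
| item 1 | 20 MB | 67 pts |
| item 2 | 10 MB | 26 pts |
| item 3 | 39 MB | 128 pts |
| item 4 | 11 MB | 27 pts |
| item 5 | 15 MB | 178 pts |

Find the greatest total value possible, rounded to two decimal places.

Take in order of value per unit:
- item 5 (178/15 per unit): all 15 → value 178, running total 178.00
- item 1 (67/20 per unit): 17 of 20 → value 17×67/20 = 56.9500, running total 234.95
Total 234.95.

234.95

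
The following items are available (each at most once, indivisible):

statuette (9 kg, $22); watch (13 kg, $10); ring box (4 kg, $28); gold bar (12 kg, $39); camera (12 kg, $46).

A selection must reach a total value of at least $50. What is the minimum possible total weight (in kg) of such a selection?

13

Subsets with value ≥ 50, sorted by total weight:
- statuette+ring box: weight 13, value 50
- ring box+camera: weight 16, value 74
- ring box+gold bar: weight 16, value 67
Minimum weight: 13 kg.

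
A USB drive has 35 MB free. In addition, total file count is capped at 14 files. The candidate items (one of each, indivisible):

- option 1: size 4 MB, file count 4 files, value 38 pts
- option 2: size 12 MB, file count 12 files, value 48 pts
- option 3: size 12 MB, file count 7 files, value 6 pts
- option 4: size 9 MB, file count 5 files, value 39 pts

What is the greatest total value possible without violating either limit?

77 pts

Feasible sets respecting both limits:
- option 1+option 4: size 13, file count 9, value 77
- option 2: size 12, file count 12, value 48
- option 3+option 4: size 21, file count 12, value 45
Best: 77 pts.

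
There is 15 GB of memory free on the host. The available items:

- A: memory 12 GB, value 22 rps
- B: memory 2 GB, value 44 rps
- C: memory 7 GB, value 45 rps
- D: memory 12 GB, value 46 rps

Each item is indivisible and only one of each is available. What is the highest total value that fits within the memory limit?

This is a 0/1 knapsack; check combinations near the capacity.
- B+D: memory 2+12=14, value 44+46=90
- B+C: memory 2+7=9, value 44+45=89
- A+B: memory 12+2=14, value 22+44=66
- D: memory 12, value 46
- C: memory 7, value 45
Best: 90 rps.

90 rps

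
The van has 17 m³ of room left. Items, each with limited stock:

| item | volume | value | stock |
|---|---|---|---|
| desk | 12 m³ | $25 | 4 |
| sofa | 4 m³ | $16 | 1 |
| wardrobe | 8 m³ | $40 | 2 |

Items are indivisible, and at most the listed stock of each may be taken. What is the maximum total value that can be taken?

$80

Best selections within volume 17 and stock limits:
- 2×wardrobe: volume 16, value 80
- 1×sofa + 1×wardrobe: volume 12, value 56
- 1×desk + 1×sofa: volume 16, value 41
- 1×wardrobe: volume 8, value 40
Best: $80.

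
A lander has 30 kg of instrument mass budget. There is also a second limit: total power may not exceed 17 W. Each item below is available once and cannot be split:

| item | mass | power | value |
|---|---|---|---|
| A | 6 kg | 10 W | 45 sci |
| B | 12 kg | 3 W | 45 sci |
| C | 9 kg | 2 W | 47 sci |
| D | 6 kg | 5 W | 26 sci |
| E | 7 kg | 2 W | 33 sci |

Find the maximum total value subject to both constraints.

Feasible sets respecting both limits:
- A+B+C: mass 27, power 15, value 137
- A+C+E: mass 22, power 14, value 125
- B+C+E: mass 28, power 7, value 125
Best: 137 sci.

137 sci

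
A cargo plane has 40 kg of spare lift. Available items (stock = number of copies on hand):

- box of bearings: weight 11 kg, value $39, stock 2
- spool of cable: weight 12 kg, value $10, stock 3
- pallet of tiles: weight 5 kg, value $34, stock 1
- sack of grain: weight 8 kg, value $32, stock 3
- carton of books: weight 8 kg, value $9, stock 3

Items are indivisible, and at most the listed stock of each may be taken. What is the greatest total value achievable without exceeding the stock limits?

$169

Top feasible selections:
- 1×box of bearings + 1×pallet of tiles + 3×sack of grain: weight 40, value 169
- 1×box of bearings + 1×pallet of tiles + 2×sack of grain + 1×carton of books: weight 40, value 146
Best: $169.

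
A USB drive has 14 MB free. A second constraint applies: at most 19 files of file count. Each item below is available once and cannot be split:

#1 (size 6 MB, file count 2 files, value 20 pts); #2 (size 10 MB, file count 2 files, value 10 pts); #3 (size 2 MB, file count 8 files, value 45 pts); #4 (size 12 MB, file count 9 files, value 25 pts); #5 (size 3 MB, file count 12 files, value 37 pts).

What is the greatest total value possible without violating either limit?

Feasible sets respecting both limits:
- #3+#4: size 14, file count 17, value 70
- #1+#3: size 8, file count 10, value 65
- #1+#5: size 9, file count 14, value 57
Best: 70 pts.

70 pts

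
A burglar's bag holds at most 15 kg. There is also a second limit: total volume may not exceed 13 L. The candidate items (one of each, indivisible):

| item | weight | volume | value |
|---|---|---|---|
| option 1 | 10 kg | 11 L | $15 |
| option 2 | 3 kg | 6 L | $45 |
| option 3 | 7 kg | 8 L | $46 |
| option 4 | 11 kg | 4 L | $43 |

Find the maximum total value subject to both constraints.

$88

Feasible sets respecting both limits:
- option 2+option 4: weight 14, volume 10, value 88
- option 3: weight 7, volume 8, value 46
- option 2: weight 3, volume 6, value 45
Best: $88.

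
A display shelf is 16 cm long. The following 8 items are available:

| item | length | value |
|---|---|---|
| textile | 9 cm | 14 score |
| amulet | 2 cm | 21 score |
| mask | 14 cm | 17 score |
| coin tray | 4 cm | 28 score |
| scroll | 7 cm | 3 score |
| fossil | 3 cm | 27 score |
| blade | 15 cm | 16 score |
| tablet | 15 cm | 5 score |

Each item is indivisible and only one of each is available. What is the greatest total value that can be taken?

This is a 0/1 knapsack; check combinations near the capacity.
- amulet+coin tray+scroll+fossil: length 2+4+7+3=16, value 21+28+3+27=79
- amulet+coin tray+fossil: length 2+4+3=9, value 21+28+27=76
- textile+coin tray+fossil: length 9+4+3=16, value 14+28+27=69
- textile+amulet+coin tray: length 9+2+4=15, value 14+21+28=63
- textile+amulet+fossil: length 9+2+3=14, value 14+21+27=62
Best: 79 score.

79 score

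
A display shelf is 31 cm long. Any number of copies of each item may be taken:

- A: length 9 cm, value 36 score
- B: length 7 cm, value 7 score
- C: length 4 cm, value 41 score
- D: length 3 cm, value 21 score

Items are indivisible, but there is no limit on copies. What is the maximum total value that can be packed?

Best value-per-unit is C at 41/4; filling with it alone gives 7×41 = 287.
Optimal mix: 7×C + 1×D → length 31, value 308.

308 score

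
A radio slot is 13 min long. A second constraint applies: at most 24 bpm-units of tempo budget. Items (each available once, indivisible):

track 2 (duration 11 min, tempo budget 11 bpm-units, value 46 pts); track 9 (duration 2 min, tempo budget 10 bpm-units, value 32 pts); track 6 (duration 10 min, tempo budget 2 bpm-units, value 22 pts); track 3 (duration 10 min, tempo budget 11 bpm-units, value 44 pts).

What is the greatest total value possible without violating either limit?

Feasible sets respecting both limits:
- track 2+track 9: duration 13, tempo budget 21, value 78
- track 9+track 3: duration 12, tempo budget 21, value 76
- track 9+track 6: duration 12, tempo budget 12, value 54
- track 2: duration 11, tempo budget 11, value 46
Best: 78 pts.

78 pts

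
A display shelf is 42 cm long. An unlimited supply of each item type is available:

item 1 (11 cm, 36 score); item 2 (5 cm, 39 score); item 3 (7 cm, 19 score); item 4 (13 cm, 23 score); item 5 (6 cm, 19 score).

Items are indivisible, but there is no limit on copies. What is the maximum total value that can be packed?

Best value-per-unit is item 2 at 39/5, and filling with it alone uses length 8×5=40. No mix of the others beats 8×39 = 312.

312 score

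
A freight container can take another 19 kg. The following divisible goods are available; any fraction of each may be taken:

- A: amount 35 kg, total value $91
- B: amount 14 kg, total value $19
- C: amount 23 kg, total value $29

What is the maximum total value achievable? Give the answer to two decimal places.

49.40

Take in order of value per unit:
- A (91/35 per unit): 19 of 35 → value 19×91/35 = 49.4000, running total 49.40
Total 49.40.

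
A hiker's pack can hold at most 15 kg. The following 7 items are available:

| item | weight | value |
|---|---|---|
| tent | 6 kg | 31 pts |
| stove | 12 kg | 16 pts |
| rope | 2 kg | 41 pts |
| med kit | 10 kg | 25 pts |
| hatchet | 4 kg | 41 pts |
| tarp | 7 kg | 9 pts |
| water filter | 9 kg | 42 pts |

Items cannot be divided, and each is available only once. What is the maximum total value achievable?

Check high-value combinations within 15 kg:
- rope+hatchet+water filter: weight 2+4+9=15, value 41+41+42=124
- tent+rope+hatchet: weight 6+2+4=12, value 31+41+41=113
- rope+hatchet+tarp: weight 2+4+7=13, value 41+41+9=91
Best: 124 pts.

124 pts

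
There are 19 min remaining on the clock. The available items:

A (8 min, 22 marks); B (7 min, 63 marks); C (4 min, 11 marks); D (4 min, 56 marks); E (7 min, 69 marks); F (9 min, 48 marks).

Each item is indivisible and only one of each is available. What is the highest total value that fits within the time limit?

This is a 0/1 knapsack; check combinations near the capacity.
- B+D+E: time 7+4+7=18, value 63+56+69=188
- A+D+E: time 8+4+7=19, value 22+56+69=147
- B+C+E: time 7+4+7=18, value 63+11+69=143
Best: 188 marks.

188 marks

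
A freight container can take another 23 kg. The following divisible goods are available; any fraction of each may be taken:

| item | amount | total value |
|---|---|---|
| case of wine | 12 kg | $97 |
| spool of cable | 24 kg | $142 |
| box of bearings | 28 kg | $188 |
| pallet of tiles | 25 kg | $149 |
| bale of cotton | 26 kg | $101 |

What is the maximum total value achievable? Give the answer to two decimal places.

Take in order of value per unit:
- case of wine (97/12 per unit): all 12 → value 97, running total 97.00
- box of bearings (188/28 per unit): 11 of 28 → value 11×188/28 = 73.8571, running total 170.86
Total 170.86.

170.86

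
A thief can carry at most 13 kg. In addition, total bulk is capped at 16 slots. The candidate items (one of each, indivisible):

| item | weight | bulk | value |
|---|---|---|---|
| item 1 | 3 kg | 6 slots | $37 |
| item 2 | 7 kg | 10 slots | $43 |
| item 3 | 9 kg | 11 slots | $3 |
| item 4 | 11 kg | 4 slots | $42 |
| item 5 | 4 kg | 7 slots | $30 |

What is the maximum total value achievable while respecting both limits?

$80

Feasible sets respecting both limits:
- item 1+item 2: weight 10, bulk 16, value 80
- item 1+item 5: weight 7, bulk 13, value 67
- item 2: weight 7, bulk 10, value 43
Best: $80.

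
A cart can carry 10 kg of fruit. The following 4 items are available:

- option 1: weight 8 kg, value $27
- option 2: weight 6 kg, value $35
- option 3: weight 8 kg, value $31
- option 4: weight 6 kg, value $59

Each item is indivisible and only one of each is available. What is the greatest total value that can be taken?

$59

Check high-value combinations within 10 kg:
- option 4: weight 6, value 59
- option 2: weight 6, value 35
- option 3: weight 8, value 31
- option 1: weight 8, value 27
Best: $59.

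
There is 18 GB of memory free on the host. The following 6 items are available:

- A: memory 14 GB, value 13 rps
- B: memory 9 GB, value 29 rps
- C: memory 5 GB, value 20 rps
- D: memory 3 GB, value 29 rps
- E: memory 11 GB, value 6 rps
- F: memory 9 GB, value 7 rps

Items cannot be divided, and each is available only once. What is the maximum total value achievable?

Check high-value combinations within 18 GB:
- B+C+D: memory 9+5+3=17, value 29+20+29=78
- B+D: memory 9+3=12, value 29+29=58
- C+D+F: memory 5+3+9=17, value 20+29+7=56
- C+D: memory 5+3=8, value 20+29=49
- B+C: memory 9+5=14, value 29+20=49
Best: 78 rps.

78 rps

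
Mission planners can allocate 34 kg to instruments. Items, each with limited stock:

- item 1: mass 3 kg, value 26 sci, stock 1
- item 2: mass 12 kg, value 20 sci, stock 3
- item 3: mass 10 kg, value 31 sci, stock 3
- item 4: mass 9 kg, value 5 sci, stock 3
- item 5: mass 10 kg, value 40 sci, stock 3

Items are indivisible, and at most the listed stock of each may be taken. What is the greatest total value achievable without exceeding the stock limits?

146 sci

Best selections within mass 34 and stock limits:
- 1×item 1 + 3×item 5: mass 33, value 146
- 1×item 1 + 1×item 3 + 2×item 5: mass 33, value 137
Best: 146 sci.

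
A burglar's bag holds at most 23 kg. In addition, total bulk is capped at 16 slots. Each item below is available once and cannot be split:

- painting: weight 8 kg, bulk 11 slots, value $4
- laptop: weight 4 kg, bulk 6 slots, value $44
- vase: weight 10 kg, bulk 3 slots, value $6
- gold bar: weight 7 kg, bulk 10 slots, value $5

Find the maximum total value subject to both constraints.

$50

Feasible sets respecting both limits:
- laptop+vase: weight 14, bulk 9, value 50
- laptop+gold bar: weight 11, bulk 16, value 49
- laptop: weight 4, bulk 6, value 44
Best: $50.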